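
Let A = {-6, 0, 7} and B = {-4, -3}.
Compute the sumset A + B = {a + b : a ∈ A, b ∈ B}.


A + B = {a + b : a ∈ A, b ∈ B}.
Enumerate all |A|·|B| = 3·2 = 6 pairs (a, b) and collect distinct sums.
a = -6: -6+-4=-10, -6+-3=-9
a = 0: 0+-4=-4, 0+-3=-3
a = 7: 7+-4=3, 7+-3=4
Collecting distinct sums: A + B = {-10, -9, -4, -3, 3, 4}
|A + B| = 6

A + B = {-10, -9, -4, -3, 3, 4}


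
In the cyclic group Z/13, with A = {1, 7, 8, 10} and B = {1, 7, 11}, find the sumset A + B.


Work in Z/13Z: reduce every sum a + b modulo 13.
Enumerate all 12 pairs:
a = 1: 1+1=2, 1+7=8, 1+11=12
a = 7: 7+1=8, 7+7=1, 7+11=5
a = 8: 8+1=9, 8+7=2, 8+11=6
a = 10: 10+1=11, 10+7=4, 10+11=8
Distinct residues collected: {1, 2, 4, 5, 6, 8, 9, 11, 12}
|A + B| = 9 (out of 13 total residues).

A + B = {1, 2, 4, 5, 6, 8, 9, 11, 12}


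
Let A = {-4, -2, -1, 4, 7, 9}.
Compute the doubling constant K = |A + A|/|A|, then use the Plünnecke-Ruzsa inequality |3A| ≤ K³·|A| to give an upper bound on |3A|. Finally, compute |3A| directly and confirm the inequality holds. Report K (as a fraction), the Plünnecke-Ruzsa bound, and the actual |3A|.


|A| = 6.
Step 1: Compute A + A by enumerating all 36 pairs.
A + A = {-8, -6, -5, -4, -3, -2, 0, 2, 3, 5, 6, 7, 8, 11, 13, 14, 16, 18}, so |A + A| = 18.
Step 2: Doubling constant K = |A + A|/|A| = 18/6 = 18/6 ≈ 3.0000.
Step 3: Plünnecke-Ruzsa gives |3A| ≤ K³·|A| = (3.0000)³ · 6 ≈ 162.0000.
Step 4: Compute 3A = A + A + A directly by enumerating all triples (a,b,c) ∈ A³; |3A| = 35.
Step 5: Check 35 ≤ 162.0000? Yes ✓.

K = 18/6, Plünnecke-Ruzsa bound K³|A| ≈ 162.0000, |3A| = 35, inequality holds.


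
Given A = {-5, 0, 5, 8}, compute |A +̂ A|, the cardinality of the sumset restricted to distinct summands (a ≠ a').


Restricted sumset: A +̂ A = {a + a' : a ∈ A, a' ∈ A, a ≠ a'}.
Equivalently, take A + A and drop any sum 2a that is achievable ONLY as a + a for a ∈ A (i.e. sums representable only with equal summands).
Enumerate pairs (a, a') with a < a' (symmetric, so each unordered pair gives one sum; this covers all a ≠ a'):
  -5 + 0 = -5
  -5 + 5 = 0
  -5 + 8 = 3
  0 + 5 = 5
  0 + 8 = 8
  5 + 8 = 13
Collected distinct sums: {-5, 0, 3, 5, 8, 13}
|A +̂ A| = 6
(Reference bound: |A +̂ A| ≥ 2|A| - 3 for |A| ≥ 2, with |A| = 4 giving ≥ 5.)

|A +̂ A| = 6


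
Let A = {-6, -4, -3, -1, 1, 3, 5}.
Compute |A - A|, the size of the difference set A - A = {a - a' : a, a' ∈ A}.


A - A = {a - a' : a, a' ∈ A}; |A| = 7.
Bounds: 2|A|-1 ≤ |A - A| ≤ |A|² - |A| + 1, i.e. 13 ≤ |A - A| ≤ 43.
Note: 0 ∈ A - A always (from a - a). The set is symmetric: if d ∈ A - A then -d ∈ A - A.
Enumerate nonzero differences d = a - a' with a > a' (then include -d):
Positive differences: {1, 2, 3, 4, 5, 6, 7, 8, 9, 11}
Full difference set: {0} ∪ (positive diffs) ∪ (negative diffs).
|A - A| = 1 + 2·10 = 21 (matches direct enumeration: 21).

|A - A| = 21


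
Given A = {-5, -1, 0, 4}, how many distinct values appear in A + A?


A + A = {a + a' : a, a' ∈ A}; |A| = 4.
General bounds: 2|A| - 1 ≤ |A + A| ≤ |A|(|A|+1)/2, i.e. 7 ≤ |A + A| ≤ 10.
Lower bound 2|A|-1 is attained iff A is an arithmetic progression.
Enumerate sums a + a' for a ≤ a' (symmetric, so this suffices):
a = -5: -5+-5=-10, -5+-1=-6, -5+0=-5, -5+4=-1
a = -1: -1+-1=-2, -1+0=-1, -1+4=3
a = 0: 0+0=0, 0+4=4
a = 4: 4+4=8
Distinct sums: {-10, -6, -5, -2, -1, 0, 3, 4, 8}
|A + A| = 9

|A + A| = 9


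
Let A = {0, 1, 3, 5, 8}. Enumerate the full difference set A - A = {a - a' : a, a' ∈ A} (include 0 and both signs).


A - A = {a - a' : a, a' ∈ A}.
Compute a - a' for each ordered pair (a, a'):
a = 0: 0-0=0, 0-1=-1, 0-3=-3, 0-5=-5, 0-8=-8
a = 1: 1-0=1, 1-1=0, 1-3=-2, 1-5=-4, 1-8=-7
a = 3: 3-0=3, 3-1=2, 3-3=0, 3-5=-2, 3-8=-5
a = 5: 5-0=5, 5-1=4, 5-3=2, 5-5=0, 5-8=-3
a = 8: 8-0=8, 8-1=7, 8-3=5, 8-5=3, 8-8=0
Collecting distinct values (and noting 0 appears from a-a):
A - A = {-8, -7, -5, -4, -3, -2, -1, 0, 1, 2, 3, 4, 5, 7, 8}
|A - A| = 15

A - A = {-8, -7, -5, -4, -3, -2, -1, 0, 1, 2, 3, 4, 5, 7, 8}


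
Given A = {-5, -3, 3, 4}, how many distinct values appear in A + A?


A + A = {a + a' : a, a' ∈ A}; |A| = 4.
General bounds: 2|A| - 1 ≤ |A + A| ≤ |A|(|A|+1)/2, i.e. 7 ≤ |A + A| ≤ 10.
Lower bound 2|A|-1 is attained iff A is an arithmetic progression.
Enumerate sums a + a' for a ≤ a' (symmetric, so this suffices):
a = -5: -5+-5=-10, -5+-3=-8, -5+3=-2, -5+4=-1
a = -3: -3+-3=-6, -3+3=0, -3+4=1
a = 3: 3+3=6, 3+4=7
a = 4: 4+4=8
Distinct sums: {-10, -8, -6, -2, -1, 0, 1, 6, 7, 8}
|A + A| = 10

|A + A| = 10


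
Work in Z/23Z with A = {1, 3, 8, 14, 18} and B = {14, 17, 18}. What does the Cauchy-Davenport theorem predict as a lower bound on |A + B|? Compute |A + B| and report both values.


Cauchy-Davenport: |A + B| ≥ min(p, |A| + |B| - 1) for A, B nonempty in Z/pZ.
|A| = 5, |B| = 3, p = 23.
CD lower bound = min(23, 5 + 3 - 1) = min(23, 7) = 7.
Compute A + B mod 23 directly:
a = 1: 1+14=15, 1+17=18, 1+18=19
a = 3: 3+14=17, 3+17=20, 3+18=21
a = 8: 8+14=22, 8+17=2, 8+18=3
a = 14: 14+14=5, 14+17=8, 14+18=9
a = 18: 18+14=9, 18+17=12, 18+18=13
A + B = {2, 3, 5, 8, 9, 12, 13, 15, 17, 18, 19, 20, 21, 22}, so |A + B| = 14.
Verify: 14 ≥ 7? Yes ✓.

CD lower bound = 7, actual |A + B| = 14.


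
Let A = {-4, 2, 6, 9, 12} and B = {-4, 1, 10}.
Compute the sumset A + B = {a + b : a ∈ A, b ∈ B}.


A + B = {a + b : a ∈ A, b ∈ B}.
Enumerate all |A|·|B| = 5·3 = 15 pairs (a, b) and collect distinct sums.
a = -4: -4+-4=-8, -4+1=-3, -4+10=6
a = 2: 2+-4=-2, 2+1=3, 2+10=12
a = 6: 6+-4=2, 6+1=7, 6+10=16
a = 9: 9+-4=5, 9+1=10, 9+10=19
a = 12: 12+-4=8, 12+1=13, 12+10=22
Collecting distinct sums: A + B = {-8, -3, -2, 2, 3, 5, 6, 7, 8, 10, 12, 13, 16, 19, 22}
|A + B| = 15

A + B = {-8, -3, -2, 2, 3, 5, 6, 7, 8, 10, 12, 13, 16, 19, 22}


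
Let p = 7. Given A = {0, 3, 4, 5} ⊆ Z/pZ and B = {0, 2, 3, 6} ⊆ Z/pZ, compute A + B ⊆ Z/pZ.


Work in Z/7Z: reduce every sum a + b modulo 7.
Enumerate all 16 pairs:
a = 0: 0+0=0, 0+2=2, 0+3=3, 0+6=6
a = 3: 3+0=3, 3+2=5, 3+3=6, 3+6=2
a = 4: 4+0=4, 4+2=6, 4+3=0, 4+6=3
a = 5: 5+0=5, 5+2=0, 5+3=1, 5+6=4
Distinct residues collected: {0, 1, 2, 3, 4, 5, 6}
|A + B| = 7 (out of 7 total residues).

A + B = {0, 1, 2, 3, 4, 5, 6}


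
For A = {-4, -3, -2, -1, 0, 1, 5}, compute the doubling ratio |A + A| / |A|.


|A| = 7.
Compute A + A by enumerating all 49 pairs.
A + A = {-8, -7, -6, -5, -4, -3, -2, -1, 0, 1, 2, 3, 4, 5, 6, 10}, so |A + A| = 16.
K = |A + A| / |A| = 16/7 (already in lowest terms) ≈ 2.2857.
Reference: AP of size 7 gives K = 13/7 ≈ 1.8571; a fully generic set of size 7 gives K ≈ 4.0000.

|A| = 7, |A + A| = 16, K = 16/7.


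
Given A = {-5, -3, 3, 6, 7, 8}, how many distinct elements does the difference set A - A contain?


A - A = {a - a' : a, a' ∈ A}; |A| = 6.
Bounds: 2|A|-1 ≤ |A - A| ≤ |A|² - |A| + 1, i.e. 11 ≤ |A - A| ≤ 31.
Note: 0 ∈ A - A always (from a - a). The set is symmetric: if d ∈ A - A then -d ∈ A - A.
Enumerate nonzero differences d = a - a' with a > a' (then include -d):
Positive differences: {1, 2, 3, 4, 5, 6, 8, 9, 10, 11, 12, 13}
Full difference set: {0} ∪ (positive diffs) ∪ (negative diffs).
|A - A| = 1 + 2·12 = 25 (matches direct enumeration: 25).

|A - A| = 25


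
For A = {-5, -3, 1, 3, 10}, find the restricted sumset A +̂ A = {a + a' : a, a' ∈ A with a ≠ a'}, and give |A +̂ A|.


Restricted sumset: A +̂ A = {a + a' : a ∈ A, a' ∈ A, a ≠ a'}.
Equivalently, take A + A and drop any sum 2a that is achievable ONLY as a + a for a ∈ A (i.e. sums representable only with equal summands).
Enumerate pairs (a, a') with a < a' (symmetric, so each unordered pair gives one sum; this covers all a ≠ a'):
  -5 + -3 = -8
  -5 + 1 = -4
  -5 + 3 = -2
  -5 + 10 = 5
  -3 + 1 = -2
  -3 + 3 = 0
  -3 + 10 = 7
  1 + 3 = 4
  1 + 10 = 11
  3 + 10 = 13
Collected distinct sums: {-8, -4, -2, 0, 4, 5, 7, 11, 13}
|A +̂ A| = 9
(Reference bound: |A +̂ A| ≥ 2|A| - 3 for |A| ≥ 2, with |A| = 5 giving ≥ 7.)

|A +̂ A| = 9


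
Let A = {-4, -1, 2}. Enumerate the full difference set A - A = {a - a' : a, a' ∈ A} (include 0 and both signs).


A - A = {a - a' : a, a' ∈ A}.
Compute a - a' for each ordered pair (a, a'):
a = -4: -4--4=0, -4--1=-3, -4-2=-6
a = -1: -1--4=3, -1--1=0, -1-2=-3
a = 2: 2--4=6, 2--1=3, 2-2=0
Collecting distinct values (and noting 0 appears from a-a):
A - A = {-6, -3, 0, 3, 6}
|A - A| = 5

A - A = {-6, -3, 0, 3, 6}


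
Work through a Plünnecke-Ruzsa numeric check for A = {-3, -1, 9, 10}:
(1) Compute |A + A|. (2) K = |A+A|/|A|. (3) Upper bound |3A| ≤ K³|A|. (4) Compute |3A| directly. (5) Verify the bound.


|A| = 4.
Step 1: Compute A + A by enumerating all 16 pairs.
A + A = {-6, -4, -2, 6, 7, 8, 9, 18, 19, 20}, so |A + A| = 10.
Step 2: Doubling constant K = |A + A|/|A| = 10/4 = 10/4 ≈ 2.5000.
Step 3: Plünnecke-Ruzsa gives |3A| ≤ K³·|A| = (2.5000)³ · 4 ≈ 62.5000.
Step 4: Compute 3A = A + A + A directly by enumerating all triples (a,b,c) ∈ A³; |3A| = 19.
Step 5: Check 19 ≤ 62.5000? Yes ✓.

K = 10/4, Plünnecke-Ruzsa bound K³|A| ≈ 62.5000, |3A| = 19, inequality holds.


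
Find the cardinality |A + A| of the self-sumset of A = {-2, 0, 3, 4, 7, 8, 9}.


A + A = {a + a' : a, a' ∈ A}; |A| = 7.
General bounds: 2|A| - 1 ≤ |A + A| ≤ |A|(|A|+1)/2, i.e. 13 ≤ |A + A| ≤ 28.
Lower bound 2|A|-1 is attained iff A is an arithmetic progression.
Enumerate sums a + a' for a ≤ a' (symmetric, so this suffices):
a = -2: -2+-2=-4, -2+0=-2, -2+3=1, -2+4=2, -2+7=5, -2+8=6, -2+9=7
a = 0: 0+0=0, 0+3=3, 0+4=4, 0+7=7, 0+8=8, 0+9=9
a = 3: 3+3=6, 3+4=7, 3+7=10, 3+8=11, 3+9=12
a = 4: 4+4=8, 4+7=11, 4+8=12, 4+9=13
a = 7: 7+7=14, 7+8=15, 7+9=16
a = 8: 8+8=16, 8+9=17
a = 9: 9+9=18
Distinct sums: {-4, -2, 0, 1, 2, 3, 4, 5, 6, 7, 8, 9, 10, 11, 12, 13, 14, 15, 16, 17, 18}
|A + A| = 21

|A + A| = 21


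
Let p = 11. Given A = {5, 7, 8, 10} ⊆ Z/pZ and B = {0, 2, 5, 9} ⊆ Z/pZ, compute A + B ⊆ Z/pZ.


Work in Z/11Z: reduce every sum a + b modulo 11.
Enumerate all 16 pairs:
a = 5: 5+0=5, 5+2=7, 5+5=10, 5+9=3
a = 7: 7+0=7, 7+2=9, 7+5=1, 7+9=5
a = 8: 8+0=8, 8+2=10, 8+5=2, 8+9=6
a = 10: 10+0=10, 10+2=1, 10+5=4, 10+9=8
Distinct residues collected: {1, 2, 3, 4, 5, 6, 7, 8, 9, 10}
|A + B| = 10 (out of 11 total residues).

A + B = {1, 2, 3, 4, 5, 6, 7, 8, 9, 10}


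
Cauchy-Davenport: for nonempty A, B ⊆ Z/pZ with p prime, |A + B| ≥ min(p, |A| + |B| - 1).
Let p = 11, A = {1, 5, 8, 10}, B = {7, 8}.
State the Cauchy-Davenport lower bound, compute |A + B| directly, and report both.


Cauchy-Davenport: |A + B| ≥ min(p, |A| + |B| - 1) for A, B nonempty in Z/pZ.
|A| = 4, |B| = 2, p = 11.
CD lower bound = min(11, 4 + 2 - 1) = min(11, 5) = 5.
Compute A + B mod 11 directly:
a = 1: 1+7=8, 1+8=9
a = 5: 5+7=1, 5+8=2
a = 8: 8+7=4, 8+8=5
a = 10: 10+7=6, 10+8=7
A + B = {1, 2, 4, 5, 6, 7, 8, 9}, so |A + B| = 8.
Verify: 8 ≥ 5? Yes ✓.

CD lower bound = 5, actual |A + B| = 8.


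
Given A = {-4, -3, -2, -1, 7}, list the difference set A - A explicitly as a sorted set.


A - A = {a - a' : a, a' ∈ A}.
Compute a - a' for each ordered pair (a, a'):
a = -4: -4--4=0, -4--3=-1, -4--2=-2, -4--1=-3, -4-7=-11
a = -3: -3--4=1, -3--3=0, -3--2=-1, -3--1=-2, -3-7=-10
a = -2: -2--4=2, -2--3=1, -2--2=0, -2--1=-1, -2-7=-9
a = -1: -1--4=3, -1--3=2, -1--2=1, -1--1=0, -1-7=-8
a = 7: 7--4=11, 7--3=10, 7--2=9, 7--1=8, 7-7=0
Collecting distinct values (and noting 0 appears from a-a):
A - A = {-11, -10, -9, -8, -3, -2, -1, 0, 1, 2, 3, 8, 9, 10, 11}
|A - A| = 15

A - A = {-11, -10, -9, -8, -3, -2, -1, 0, 1, 2, 3, 8, 9, 10, 11}


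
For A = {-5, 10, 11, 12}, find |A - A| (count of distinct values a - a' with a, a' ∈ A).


A - A = {a - a' : a, a' ∈ A}; |A| = 4.
Bounds: 2|A|-1 ≤ |A - A| ≤ |A|² - |A| + 1, i.e. 7 ≤ |A - A| ≤ 13.
Note: 0 ∈ A - A always (from a - a). The set is symmetric: if d ∈ A - A then -d ∈ A - A.
Enumerate nonzero differences d = a - a' with a > a' (then include -d):
Positive differences: {1, 2, 15, 16, 17}
Full difference set: {0} ∪ (positive diffs) ∪ (negative diffs).
|A - A| = 1 + 2·5 = 11 (matches direct enumeration: 11).

|A - A| = 11


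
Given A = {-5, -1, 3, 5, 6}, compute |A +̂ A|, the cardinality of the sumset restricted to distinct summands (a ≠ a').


Restricted sumset: A +̂ A = {a + a' : a ∈ A, a' ∈ A, a ≠ a'}.
Equivalently, take A + A and drop any sum 2a that is achievable ONLY as a + a for a ∈ A (i.e. sums representable only with equal summands).
Enumerate pairs (a, a') with a < a' (symmetric, so each unordered pair gives one sum; this covers all a ≠ a'):
  -5 + -1 = -6
  -5 + 3 = -2
  -5 + 5 = 0
  -5 + 6 = 1
  -1 + 3 = 2
  -1 + 5 = 4
  -1 + 6 = 5
  3 + 5 = 8
  3 + 6 = 9
  5 + 6 = 11
Collected distinct sums: {-6, -2, 0, 1, 2, 4, 5, 8, 9, 11}
|A +̂ A| = 10
(Reference bound: |A +̂ A| ≥ 2|A| - 3 for |A| ≥ 2, with |A| = 5 giving ≥ 7.)

|A +̂ A| = 10


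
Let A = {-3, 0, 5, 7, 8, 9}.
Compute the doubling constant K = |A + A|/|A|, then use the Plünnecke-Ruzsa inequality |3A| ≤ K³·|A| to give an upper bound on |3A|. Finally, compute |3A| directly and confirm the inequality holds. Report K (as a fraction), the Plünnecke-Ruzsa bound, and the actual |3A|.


|A| = 6.
Step 1: Compute A + A by enumerating all 36 pairs.
A + A = {-6, -3, 0, 2, 4, 5, 6, 7, 8, 9, 10, 12, 13, 14, 15, 16, 17, 18}, so |A + A| = 18.
Step 2: Doubling constant K = |A + A|/|A| = 18/6 = 18/6 ≈ 3.0000.
Step 3: Plünnecke-Ruzsa gives |3A| ≤ K³·|A| = (3.0000)³ · 6 ≈ 162.0000.
Step 4: Compute 3A = A + A + A directly by enumerating all triples (a,b,c) ∈ A³; |3A| = 32.
Step 5: Check 32 ≤ 162.0000? Yes ✓.

K = 18/6, Plünnecke-Ruzsa bound K³|A| ≈ 162.0000, |3A| = 32, inequality holds.


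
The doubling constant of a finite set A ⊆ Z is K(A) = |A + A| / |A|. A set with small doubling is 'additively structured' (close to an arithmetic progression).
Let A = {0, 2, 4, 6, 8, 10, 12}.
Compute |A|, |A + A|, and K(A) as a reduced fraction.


|A| = 7.
Compute A + A by enumerating all 49 pairs.
A + A = {0, 2, 4, 6, 8, 10, 12, 14, 16, 18, 20, 22, 24}, so |A + A| = 13.
K = |A + A| / |A| = 13/7 (already in lowest terms) ≈ 1.8571.
Reference: AP of size 7 gives K = 13/7 ≈ 1.8571; a fully generic set of size 7 gives K ≈ 4.0000.

|A| = 7, |A + A| = 13, K = 13/7.


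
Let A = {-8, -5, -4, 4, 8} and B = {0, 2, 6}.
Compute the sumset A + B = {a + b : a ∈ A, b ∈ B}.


A + B = {a + b : a ∈ A, b ∈ B}.
Enumerate all |A|·|B| = 5·3 = 15 pairs (a, b) and collect distinct sums.
a = -8: -8+0=-8, -8+2=-6, -8+6=-2
a = -5: -5+0=-5, -5+2=-3, -5+6=1
a = -4: -4+0=-4, -4+2=-2, -4+6=2
a = 4: 4+0=4, 4+2=6, 4+6=10
a = 8: 8+0=8, 8+2=10, 8+6=14
Collecting distinct sums: A + B = {-8, -6, -5, -4, -3, -2, 1, 2, 4, 6, 8, 10, 14}
|A + B| = 13

A + B = {-8, -6, -5, -4, -3, -2, 1, 2, 4, 6, 8, 10, 14}


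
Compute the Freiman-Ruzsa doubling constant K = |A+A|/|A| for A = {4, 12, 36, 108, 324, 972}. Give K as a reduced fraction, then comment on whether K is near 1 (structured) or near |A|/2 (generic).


|A| = 6.
Compute A + A by enumerating all 36 pairs.
A + A = {8, 16, 24, 40, 48, 72, 112, 120, 144, 216, 328, 336, 360, 432, 648, 976, 984, 1008, 1080, 1296, 1944}, so |A + A| = 21.
K = |A + A| / |A| = 21/6 = 7/2 ≈ 3.5000.
Reference: AP of size 6 gives K = 11/6 ≈ 1.8333; a fully generic set of size 6 gives K ≈ 3.5000.

|A| = 6, |A + A| = 21, K = 21/6 = 7/2.


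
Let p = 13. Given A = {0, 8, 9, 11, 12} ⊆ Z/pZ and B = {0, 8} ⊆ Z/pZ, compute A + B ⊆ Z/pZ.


Work in Z/13Z: reduce every sum a + b modulo 13.
Enumerate all 10 pairs:
a = 0: 0+0=0, 0+8=8
a = 8: 8+0=8, 8+8=3
a = 9: 9+0=9, 9+8=4
a = 11: 11+0=11, 11+8=6
a = 12: 12+0=12, 12+8=7
Distinct residues collected: {0, 3, 4, 6, 7, 8, 9, 11, 12}
|A + B| = 9 (out of 13 total residues).

A + B = {0, 3, 4, 6, 7, 8, 9, 11, 12}


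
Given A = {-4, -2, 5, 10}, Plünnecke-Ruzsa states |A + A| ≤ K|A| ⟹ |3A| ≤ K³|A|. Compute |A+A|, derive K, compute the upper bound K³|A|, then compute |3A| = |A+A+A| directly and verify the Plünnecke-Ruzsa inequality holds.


|A| = 4.
Step 1: Compute A + A by enumerating all 16 pairs.
A + A = {-8, -6, -4, 1, 3, 6, 8, 10, 15, 20}, so |A + A| = 10.
Step 2: Doubling constant K = |A + A|/|A| = 10/4 = 10/4 ≈ 2.5000.
Step 3: Plünnecke-Ruzsa gives |3A| ≤ K³·|A| = (2.5000)³ · 4 ≈ 62.5000.
Step 4: Compute 3A = A + A + A directly by enumerating all triples (a,b,c) ∈ A³; |3A| = 19.
Step 5: Check 19 ≤ 62.5000? Yes ✓.

K = 10/4, Plünnecke-Ruzsa bound K³|A| ≈ 62.5000, |3A| = 19, inequality holds.


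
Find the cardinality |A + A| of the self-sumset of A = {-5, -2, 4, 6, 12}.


A + A = {a + a' : a, a' ∈ A}; |A| = 5.
General bounds: 2|A| - 1 ≤ |A + A| ≤ |A|(|A|+1)/2, i.e. 9 ≤ |A + A| ≤ 15.
Lower bound 2|A|-1 is attained iff A is an arithmetic progression.
Enumerate sums a + a' for a ≤ a' (symmetric, so this suffices):
a = -5: -5+-5=-10, -5+-2=-7, -5+4=-1, -5+6=1, -5+12=7
a = -2: -2+-2=-4, -2+4=2, -2+6=4, -2+12=10
a = 4: 4+4=8, 4+6=10, 4+12=16
a = 6: 6+6=12, 6+12=18
a = 12: 12+12=24
Distinct sums: {-10, -7, -4, -1, 1, 2, 4, 7, 8, 10, 12, 16, 18, 24}
|A + A| = 14

|A + A| = 14


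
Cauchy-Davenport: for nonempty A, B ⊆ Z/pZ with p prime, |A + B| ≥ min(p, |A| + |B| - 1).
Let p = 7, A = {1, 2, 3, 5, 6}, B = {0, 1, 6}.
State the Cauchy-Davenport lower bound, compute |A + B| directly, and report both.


Cauchy-Davenport: |A + B| ≥ min(p, |A| + |B| - 1) for A, B nonempty in Z/pZ.
|A| = 5, |B| = 3, p = 7.
CD lower bound = min(7, 5 + 3 - 1) = min(7, 7) = 7.
Compute A + B mod 7 directly:
a = 1: 1+0=1, 1+1=2, 1+6=0
a = 2: 2+0=2, 2+1=3, 2+6=1
a = 3: 3+0=3, 3+1=4, 3+6=2
a = 5: 5+0=5, 5+1=6, 5+6=4
a = 6: 6+0=6, 6+1=0, 6+6=5
A + B = {0, 1, 2, 3, 4, 5, 6}, so |A + B| = 7.
Verify: 7 ≥ 7? Yes ✓.

CD lower bound = 7, actual |A + B| = 7.


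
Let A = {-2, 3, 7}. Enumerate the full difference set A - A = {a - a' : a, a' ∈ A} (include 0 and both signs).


A - A = {a - a' : a, a' ∈ A}.
Compute a - a' for each ordered pair (a, a'):
a = -2: -2--2=0, -2-3=-5, -2-7=-9
a = 3: 3--2=5, 3-3=0, 3-7=-4
a = 7: 7--2=9, 7-3=4, 7-7=0
Collecting distinct values (and noting 0 appears from a-a):
A - A = {-9, -5, -4, 0, 4, 5, 9}
|A - A| = 7

A - A = {-9, -5, -4, 0, 4, 5, 9}


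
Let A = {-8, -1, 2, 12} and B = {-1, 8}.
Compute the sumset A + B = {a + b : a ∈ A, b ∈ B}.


A + B = {a + b : a ∈ A, b ∈ B}.
Enumerate all |A|·|B| = 4·2 = 8 pairs (a, b) and collect distinct sums.
a = -8: -8+-1=-9, -8+8=0
a = -1: -1+-1=-2, -1+8=7
a = 2: 2+-1=1, 2+8=10
a = 12: 12+-1=11, 12+8=20
Collecting distinct sums: A + B = {-9, -2, 0, 1, 7, 10, 11, 20}
|A + B| = 8

A + B = {-9, -2, 0, 1, 7, 10, 11, 20}


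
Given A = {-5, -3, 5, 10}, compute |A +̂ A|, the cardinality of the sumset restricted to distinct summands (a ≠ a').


Restricted sumset: A +̂ A = {a + a' : a ∈ A, a' ∈ A, a ≠ a'}.
Equivalently, take A + A and drop any sum 2a that is achievable ONLY as a + a for a ∈ A (i.e. sums representable only with equal summands).
Enumerate pairs (a, a') with a < a' (symmetric, so each unordered pair gives one sum; this covers all a ≠ a'):
  -5 + -3 = -8
  -5 + 5 = 0
  -5 + 10 = 5
  -3 + 5 = 2
  -3 + 10 = 7
  5 + 10 = 15
Collected distinct sums: {-8, 0, 2, 5, 7, 15}
|A +̂ A| = 6
(Reference bound: |A +̂ A| ≥ 2|A| - 3 for |A| ≥ 2, with |A| = 4 giving ≥ 5.)

|A +̂ A| = 6


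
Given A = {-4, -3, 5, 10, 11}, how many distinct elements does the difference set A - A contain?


A - A = {a - a' : a, a' ∈ A}; |A| = 5.
Bounds: 2|A|-1 ≤ |A - A| ≤ |A|² - |A| + 1, i.e. 9 ≤ |A - A| ≤ 21.
Note: 0 ∈ A - A always (from a - a). The set is symmetric: if d ∈ A - A then -d ∈ A - A.
Enumerate nonzero differences d = a - a' with a > a' (then include -d):
Positive differences: {1, 5, 6, 8, 9, 13, 14, 15}
Full difference set: {0} ∪ (positive diffs) ∪ (negative diffs).
|A - A| = 1 + 2·8 = 17 (matches direct enumeration: 17).

|A - A| = 17


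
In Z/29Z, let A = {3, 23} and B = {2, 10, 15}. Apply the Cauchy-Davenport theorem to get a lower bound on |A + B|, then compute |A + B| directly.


Cauchy-Davenport: |A + B| ≥ min(p, |A| + |B| - 1) for A, B nonempty in Z/pZ.
|A| = 2, |B| = 3, p = 29.
CD lower bound = min(29, 2 + 3 - 1) = min(29, 4) = 4.
Compute A + B mod 29 directly:
a = 3: 3+2=5, 3+10=13, 3+15=18
a = 23: 23+2=25, 23+10=4, 23+15=9
A + B = {4, 5, 9, 13, 18, 25}, so |A + B| = 6.
Verify: 6 ≥ 4? Yes ✓.

CD lower bound = 4, actual |A + B| = 6.


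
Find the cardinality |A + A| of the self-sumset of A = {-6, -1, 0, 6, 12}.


A + A = {a + a' : a, a' ∈ A}; |A| = 5.
General bounds: 2|A| - 1 ≤ |A + A| ≤ |A|(|A|+1)/2, i.e. 9 ≤ |A + A| ≤ 15.
Lower bound 2|A|-1 is attained iff A is an arithmetic progression.
Enumerate sums a + a' for a ≤ a' (symmetric, so this suffices):
a = -6: -6+-6=-12, -6+-1=-7, -6+0=-6, -6+6=0, -6+12=6
a = -1: -1+-1=-2, -1+0=-1, -1+6=5, -1+12=11
a = 0: 0+0=0, 0+6=6, 0+12=12
a = 6: 6+6=12, 6+12=18
a = 12: 12+12=24
Distinct sums: {-12, -7, -6, -2, -1, 0, 5, 6, 11, 12, 18, 24}
|A + A| = 12

|A + A| = 12


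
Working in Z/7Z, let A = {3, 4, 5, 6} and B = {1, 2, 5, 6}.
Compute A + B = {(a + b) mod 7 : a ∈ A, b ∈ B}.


Work in Z/7Z: reduce every sum a + b modulo 7.
Enumerate all 16 pairs:
a = 3: 3+1=4, 3+2=5, 3+5=1, 3+6=2
a = 4: 4+1=5, 4+2=6, 4+5=2, 4+6=3
a = 5: 5+1=6, 5+2=0, 5+5=3, 5+6=4
a = 6: 6+1=0, 6+2=1, 6+5=4, 6+6=5
Distinct residues collected: {0, 1, 2, 3, 4, 5, 6}
|A + B| = 7 (out of 7 total residues).

A + B = {0, 1, 2, 3, 4, 5, 6}


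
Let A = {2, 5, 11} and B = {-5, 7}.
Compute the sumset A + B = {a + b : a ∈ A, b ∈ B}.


A + B = {a + b : a ∈ A, b ∈ B}.
Enumerate all |A|·|B| = 3·2 = 6 pairs (a, b) and collect distinct sums.
a = 2: 2+-5=-3, 2+7=9
a = 5: 5+-5=0, 5+7=12
a = 11: 11+-5=6, 11+7=18
Collecting distinct sums: A + B = {-3, 0, 6, 9, 12, 18}
|A + B| = 6

A + B = {-3, 0, 6, 9, 12, 18}


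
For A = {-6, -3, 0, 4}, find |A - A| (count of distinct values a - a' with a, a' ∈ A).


A - A = {a - a' : a, a' ∈ A}; |A| = 4.
Bounds: 2|A|-1 ≤ |A - A| ≤ |A|² - |A| + 1, i.e. 7 ≤ |A - A| ≤ 13.
Note: 0 ∈ A - A always (from a - a). The set is symmetric: if d ∈ A - A then -d ∈ A - A.
Enumerate nonzero differences d = a - a' with a > a' (then include -d):
Positive differences: {3, 4, 6, 7, 10}
Full difference set: {0} ∪ (positive diffs) ∪ (negative diffs).
|A - A| = 1 + 2·5 = 11 (matches direct enumeration: 11).

|A - A| = 11


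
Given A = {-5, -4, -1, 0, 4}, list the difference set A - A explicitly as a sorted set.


A - A = {a - a' : a, a' ∈ A}.
Compute a - a' for each ordered pair (a, a'):
a = -5: -5--5=0, -5--4=-1, -5--1=-4, -5-0=-5, -5-4=-9
a = -4: -4--5=1, -4--4=0, -4--1=-3, -4-0=-4, -4-4=-8
a = -1: -1--5=4, -1--4=3, -1--1=0, -1-0=-1, -1-4=-5
a = 0: 0--5=5, 0--4=4, 0--1=1, 0-0=0, 0-4=-4
a = 4: 4--5=9, 4--4=8, 4--1=5, 4-0=4, 4-4=0
Collecting distinct values (and noting 0 appears from a-a):
A - A = {-9, -8, -5, -4, -3, -1, 0, 1, 3, 4, 5, 8, 9}
|A - A| = 13

A - A = {-9, -8, -5, -4, -3, -1, 0, 1, 3, 4, 5, 8, 9}


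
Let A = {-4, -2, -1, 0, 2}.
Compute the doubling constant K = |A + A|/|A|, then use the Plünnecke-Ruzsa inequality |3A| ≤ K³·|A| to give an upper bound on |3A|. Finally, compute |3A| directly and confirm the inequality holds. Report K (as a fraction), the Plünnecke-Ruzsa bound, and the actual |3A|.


|A| = 5.
Step 1: Compute A + A by enumerating all 25 pairs.
A + A = {-8, -6, -5, -4, -3, -2, -1, 0, 1, 2, 4}, so |A + A| = 11.
Step 2: Doubling constant K = |A + A|/|A| = 11/5 = 11/5 ≈ 2.2000.
Step 3: Plünnecke-Ruzsa gives |3A| ≤ K³·|A| = (2.2000)³ · 5 ≈ 53.2400.
Step 4: Compute 3A = A + A + A directly by enumerating all triples (a,b,c) ∈ A³; |3A| = 17.
Step 5: Check 17 ≤ 53.2400? Yes ✓.

K = 11/5, Plünnecke-Ruzsa bound K³|A| ≈ 53.2400, |3A| = 17, inequality holds.


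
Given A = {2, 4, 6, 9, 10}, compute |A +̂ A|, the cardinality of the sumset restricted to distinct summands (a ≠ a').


Restricted sumset: A +̂ A = {a + a' : a ∈ A, a' ∈ A, a ≠ a'}.
Equivalently, take A + A and drop any sum 2a that is achievable ONLY as a + a for a ∈ A (i.e. sums representable only with equal summands).
Enumerate pairs (a, a') with a < a' (symmetric, so each unordered pair gives one sum; this covers all a ≠ a'):
  2 + 4 = 6
  2 + 6 = 8
  2 + 9 = 11
  2 + 10 = 12
  4 + 6 = 10
  4 + 9 = 13
  4 + 10 = 14
  6 + 9 = 15
  6 + 10 = 16
  9 + 10 = 19
Collected distinct sums: {6, 8, 10, 11, 12, 13, 14, 15, 16, 19}
|A +̂ A| = 10
(Reference bound: |A +̂ A| ≥ 2|A| - 3 for |A| ≥ 2, with |A| = 5 giving ≥ 7.)

|A +̂ A| = 10


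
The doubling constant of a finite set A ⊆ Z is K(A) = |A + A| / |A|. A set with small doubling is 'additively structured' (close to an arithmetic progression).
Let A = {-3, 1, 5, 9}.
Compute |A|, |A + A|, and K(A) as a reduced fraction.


|A| = 4.
Compute A + A by enumerating all 16 pairs.
A + A = {-6, -2, 2, 6, 10, 14, 18}, so |A + A| = 7.
K = |A + A| / |A| = 7/4 (already in lowest terms) ≈ 1.7500.
Reference: AP of size 4 gives K = 7/4 ≈ 1.7500; a fully generic set of size 4 gives K ≈ 2.5000.

|A| = 4, |A + A| = 7, K = 7/4.


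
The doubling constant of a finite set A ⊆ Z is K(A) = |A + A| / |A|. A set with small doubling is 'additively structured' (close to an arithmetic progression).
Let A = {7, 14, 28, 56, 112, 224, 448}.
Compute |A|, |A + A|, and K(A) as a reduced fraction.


|A| = 7.
Compute A + A by enumerating all 49 pairs.
A + A = {14, 21, 28, 35, 42, 56, 63, 70, 84, 112, 119, 126, 140, 168, 224, 231, 238, 252, 280, 336, 448, 455, 462, 476, 504, 560, 672, 896}, so |A + A| = 28.
K = |A + A| / |A| = 28/7 = 4/1 ≈ 4.0000.
Reference: AP of size 7 gives K = 13/7 ≈ 1.8571; a fully generic set of size 7 gives K ≈ 4.0000.

|A| = 7, |A + A| = 28, K = 28/7 = 4/1.


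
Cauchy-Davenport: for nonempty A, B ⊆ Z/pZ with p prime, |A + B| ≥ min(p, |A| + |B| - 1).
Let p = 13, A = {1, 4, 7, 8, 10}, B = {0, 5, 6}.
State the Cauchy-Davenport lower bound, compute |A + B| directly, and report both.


Cauchy-Davenport: |A + B| ≥ min(p, |A| + |B| - 1) for A, B nonempty in Z/pZ.
|A| = 5, |B| = 3, p = 13.
CD lower bound = min(13, 5 + 3 - 1) = min(13, 7) = 7.
Compute A + B mod 13 directly:
a = 1: 1+0=1, 1+5=6, 1+6=7
a = 4: 4+0=4, 4+5=9, 4+6=10
a = 7: 7+0=7, 7+5=12, 7+6=0
a = 8: 8+0=8, 8+5=0, 8+6=1
a = 10: 10+0=10, 10+5=2, 10+6=3
A + B = {0, 1, 2, 3, 4, 6, 7, 8, 9, 10, 12}, so |A + B| = 11.
Verify: 11 ≥ 7? Yes ✓.

CD lower bound = 7, actual |A + B| = 11.


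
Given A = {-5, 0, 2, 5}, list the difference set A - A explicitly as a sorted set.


A - A = {a - a' : a, a' ∈ A}.
Compute a - a' for each ordered pair (a, a'):
a = -5: -5--5=0, -5-0=-5, -5-2=-7, -5-5=-10
a = 0: 0--5=5, 0-0=0, 0-2=-2, 0-5=-5
a = 2: 2--5=7, 2-0=2, 2-2=0, 2-5=-3
a = 5: 5--5=10, 5-0=5, 5-2=3, 5-5=0
Collecting distinct values (and noting 0 appears from a-a):
A - A = {-10, -7, -5, -3, -2, 0, 2, 3, 5, 7, 10}
|A - A| = 11

A - A = {-10, -7, -5, -3, -2, 0, 2, 3, 5, 7, 10}


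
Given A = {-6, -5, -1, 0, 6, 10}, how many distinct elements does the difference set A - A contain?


A - A = {a - a' : a, a' ∈ A}; |A| = 6.
Bounds: 2|A|-1 ≤ |A - A| ≤ |A|² - |A| + 1, i.e. 11 ≤ |A - A| ≤ 31.
Note: 0 ∈ A - A always (from a - a). The set is symmetric: if d ∈ A - A then -d ∈ A - A.
Enumerate nonzero differences d = a - a' with a > a' (then include -d):
Positive differences: {1, 4, 5, 6, 7, 10, 11, 12, 15, 16}
Full difference set: {0} ∪ (positive diffs) ∪ (negative diffs).
|A - A| = 1 + 2·10 = 21 (matches direct enumeration: 21).

|A - A| = 21


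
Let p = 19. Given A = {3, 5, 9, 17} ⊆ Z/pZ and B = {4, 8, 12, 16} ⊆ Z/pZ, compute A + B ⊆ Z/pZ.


Work in Z/19Z: reduce every sum a + b modulo 19.
Enumerate all 16 pairs:
a = 3: 3+4=7, 3+8=11, 3+12=15, 3+16=0
a = 5: 5+4=9, 5+8=13, 5+12=17, 5+16=2
a = 9: 9+4=13, 9+8=17, 9+12=2, 9+16=6
a = 17: 17+4=2, 17+8=6, 17+12=10, 17+16=14
Distinct residues collected: {0, 2, 6, 7, 9, 10, 11, 13, 14, 15, 17}
|A + B| = 11 (out of 19 total residues).

A + B = {0, 2, 6, 7, 9, 10, 11, 13, 14, 15, 17}


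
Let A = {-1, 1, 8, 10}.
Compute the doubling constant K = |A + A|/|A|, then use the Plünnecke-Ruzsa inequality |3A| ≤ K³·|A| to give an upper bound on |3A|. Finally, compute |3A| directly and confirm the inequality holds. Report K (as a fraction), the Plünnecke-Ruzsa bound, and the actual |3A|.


|A| = 4.
Step 1: Compute A + A by enumerating all 16 pairs.
A + A = {-2, 0, 2, 7, 9, 11, 16, 18, 20}, so |A + A| = 9.
Step 2: Doubling constant K = |A + A|/|A| = 9/4 = 9/4 ≈ 2.2500.
Step 3: Plünnecke-Ruzsa gives |3A| ≤ K³·|A| = (2.2500)³ · 4 ≈ 45.5625.
Step 4: Compute 3A = A + A + A directly by enumerating all triples (a,b,c) ∈ A³; |3A| = 16.
Step 5: Check 16 ≤ 45.5625? Yes ✓.

K = 9/4, Plünnecke-Ruzsa bound K³|A| ≈ 45.5625, |3A| = 16, inequality holds.


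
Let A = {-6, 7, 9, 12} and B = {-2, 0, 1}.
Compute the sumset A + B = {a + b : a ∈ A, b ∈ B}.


A + B = {a + b : a ∈ A, b ∈ B}.
Enumerate all |A|·|B| = 4·3 = 12 pairs (a, b) and collect distinct sums.
a = -6: -6+-2=-8, -6+0=-6, -6+1=-5
a = 7: 7+-2=5, 7+0=7, 7+1=8
a = 9: 9+-2=7, 9+0=9, 9+1=10
a = 12: 12+-2=10, 12+0=12, 12+1=13
Collecting distinct sums: A + B = {-8, -6, -5, 5, 7, 8, 9, 10, 12, 13}
|A + B| = 10

A + B = {-8, -6, -5, 5, 7, 8, 9, 10, 12, 13}


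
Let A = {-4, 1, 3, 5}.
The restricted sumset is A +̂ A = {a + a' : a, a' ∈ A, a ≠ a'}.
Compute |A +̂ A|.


Restricted sumset: A +̂ A = {a + a' : a ∈ A, a' ∈ A, a ≠ a'}.
Equivalently, take A + A and drop any sum 2a that is achievable ONLY as a + a for a ∈ A (i.e. sums representable only with equal summands).
Enumerate pairs (a, a') with a < a' (symmetric, so each unordered pair gives one sum; this covers all a ≠ a'):
  -4 + 1 = -3
  -4 + 3 = -1
  -4 + 5 = 1
  1 + 3 = 4
  1 + 5 = 6
  3 + 5 = 8
Collected distinct sums: {-3, -1, 1, 4, 6, 8}
|A +̂ A| = 6
(Reference bound: |A +̂ A| ≥ 2|A| - 3 for |A| ≥ 2, with |A| = 4 giving ≥ 5.)

|A +̂ A| = 6


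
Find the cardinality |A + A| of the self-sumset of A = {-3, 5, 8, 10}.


A + A = {a + a' : a, a' ∈ A}; |A| = 4.
General bounds: 2|A| - 1 ≤ |A + A| ≤ |A|(|A|+1)/2, i.e. 7 ≤ |A + A| ≤ 10.
Lower bound 2|A|-1 is attained iff A is an arithmetic progression.
Enumerate sums a + a' for a ≤ a' (symmetric, so this suffices):
a = -3: -3+-3=-6, -3+5=2, -3+8=5, -3+10=7
a = 5: 5+5=10, 5+8=13, 5+10=15
a = 8: 8+8=16, 8+10=18
a = 10: 10+10=20
Distinct sums: {-6, 2, 5, 7, 10, 13, 15, 16, 18, 20}
|A + A| = 10

|A + A| = 10


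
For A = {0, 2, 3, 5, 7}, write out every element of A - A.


A - A = {a - a' : a, a' ∈ A}.
Compute a - a' for each ordered pair (a, a'):
a = 0: 0-0=0, 0-2=-2, 0-3=-3, 0-5=-5, 0-7=-7
a = 2: 2-0=2, 2-2=0, 2-3=-1, 2-5=-3, 2-7=-5
a = 3: 3-0=3, 3-2=1, 3-3=0, 3-5=-2, 3-7=-4
a = 5: 5-0=5, 5-2=3, 5-3=2, 5-5=0, 5-7=-2
a = 7: 7-0=7, 7-2=5, 7-3=4, 7-5=2, 7-7=0
Collecting distinct values (and noting 0 appears from a-a):
A - A = {-7, -5, -4, -3, -2, -1, 0, 1, 2, 3, 4, 5, 7}
|A - A| = 13

A - A = {-7, -5, -4, -3, -2, -1, 0, 1, 2, 3, 4, 5, 7}


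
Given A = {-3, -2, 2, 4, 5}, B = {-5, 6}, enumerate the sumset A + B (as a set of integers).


A + B = {a + b : a ∈ A, b ∈ B}.
Enumerate all |A|·|B| = 5·2 = 10 pairs (a, b) and collect distinct sums.
a = -3: -3+-5=-8, -3+6=3
a = -2: -2+-5=-7, -2+6=4
a = 2: 2+-5=-3, 2+6=8
a = 4: 4+-5=-1, 4+6=10
a = 5: 5+-5=0, 5+6=11
Collecting distinct sums: A + B = {-8, -7, -3, -1, 0, 3, 4, 8, 10, 11}
|A + B| = 10

A + B = {-8, -7, -3, -1, 0, 3, 4, 8, 10, 11}


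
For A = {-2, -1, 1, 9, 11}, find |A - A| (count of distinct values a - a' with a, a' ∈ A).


A - A = {a - a' : a, a' ∈ A}; |A| = 5.
Bounds: 2|A|-1 ≤ |A - A| ≤ |A|² - |A| + 1, i.e. 9 ≤ |A - A| ≤ 21.
Note: 0 ∈ A - A always (from a - a). The set is symmetric: if d ∈ A - A then -d ∈ A - A.
Enumerate nonzero differences d = a - a' with a > a' (then include -d):
Positive differences: {1, 2, 3, 8, 10, 11, 12, 13}
Full difference set: {0} ∪ (positive diffs) ∪ (negative diffs).
|A - A| = 1 + 2·8 = 17 (matches direct enumeration: 17).

|A - A| = 17


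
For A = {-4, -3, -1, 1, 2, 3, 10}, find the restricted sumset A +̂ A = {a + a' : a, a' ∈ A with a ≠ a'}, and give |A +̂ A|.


Restricted sumset: A +̂ A = {a + a' : a ∈ A, a' ∈ A, a ≠ a'}.
Equivalently, take A + A and drop any sum 2a that is achievable ONLY as a + a for a ∈ A (i.e. sums representable only with equal summands).
Enumerate pairs (a, a') with a < a' (symmetric, so each unordered pair gives one sum; this covers all a ≠ a'):
  -4 + -3 = -7
  -4 + -1 = -5
  -4 + 1 = -3
  -4 + 2 = -2
  -4 + 3 = -1
  -4 + 10 = 6
  -3 + -1 = -4
  -3 + 1 = -2
  -3 + 2 = -1
  -3 + 3 = 0
  -3 + 10 = 7
  -1 + 1 = 0
  -1 + 2 = 1
  -1 + 3 = 2
  -1 + 10 = 9
  1 + 2 = 3
  1 + 3 = 4
  1 + 10 = 11
  2 + 3 = 5
  2 + 10 = 12
  3 + 10 = 13
Collected distinct sums: {-7, -5, -4, -3, -2, -1, 0, 1, 2, 3, 4, 5, 6, 7, 9, 11, 12, 13}
|A +̂ A| = 18
(Reference bound: |A +̂ A| ≥ 2|A| - 3 for |A| ≥ 2, with |A| = 7 giving ≥ 11.)

|A +̂ A| = 18


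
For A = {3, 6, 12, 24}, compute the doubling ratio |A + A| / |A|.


|A| = 4.
Compute A + A by enumerating all 16 pairs.
A + A = {6, 9, 12, 15, 18, 24, 27, 30, 36, 48}, so |A + A| = 10.
K = |A + A| / |A| = 10/4 = 5/2 ≈ 2.5000.
Reference: AP of size 4 gives K = 7/4 ≈ 1.7500; a fully generic set of size 4 gives K ≈ 2.5000.

|A| = 4, |A + A| = 10, K = 10/4 = 5/2.


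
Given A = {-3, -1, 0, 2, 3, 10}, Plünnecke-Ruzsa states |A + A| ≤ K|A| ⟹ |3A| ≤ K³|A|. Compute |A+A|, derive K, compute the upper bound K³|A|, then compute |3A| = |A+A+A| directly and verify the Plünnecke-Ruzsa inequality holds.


|A| = 6.
Step 1: Compute A + A by enumerating all 36 pairs.
A + A = {-6, -4, -3, -2, -1, 0, 1, 2, 3, 4, 5, 6, 7, 9, 10, 12, 13, 20}, so |A + A| = 18.
Step 2: Doubling constant K = |A + A|/|A| = 18/6 = 18/6 ≈ 3.0000.
Step 3: Plünnecke-Ruzsa gives |3A| ≤ K³·|A| = (3.0000)³ · 6 ≈ 162.0000.
Step 4: Compute 3A = A + A + A directly by enumerating all triples (a,b,c) ∈ A³; |3A| = 31.
Step 5: Check 31 ≤ 162.0000? Yes ✓.

K = 18/6, Plünnecke-Ruzsa bound K³|A| ≈ 162.0000, |3A| = 31, inequality holds.


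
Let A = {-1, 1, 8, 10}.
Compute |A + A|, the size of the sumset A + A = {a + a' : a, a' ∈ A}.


A + A = {a + a' : a, a' ∈ A}; |A| = 4.
General bounds: 2|A| - 1 ≤ |A + A| ≤ |A|(|A|+1)/2, i.e. 7 ≤ |A + A| ≤ 10.
Lower bound 2|A|-1 is attained iff A is an arithmetic progression.
Enumerate sums a + a' for a ≤ a' (symmetric, so this suffices):
a = -1: -1+-1=-2, -1+1=0, -1+8=7, -1+10=9
a = 1: 1+1=2, 1+8=9, 1+10=11
a = 8: 8+8=16, 8+10=18
a = 10: 10+10=20
Distinct sums: {-2, 0, 2, 7, 9, 11, 16, 18, 20}
|A + A| = 9

|A + A| = 9


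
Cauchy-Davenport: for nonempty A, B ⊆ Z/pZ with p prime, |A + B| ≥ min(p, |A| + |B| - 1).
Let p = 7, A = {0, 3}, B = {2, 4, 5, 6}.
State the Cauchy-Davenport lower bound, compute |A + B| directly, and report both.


Cauchy-Davenport: |A + B| ≥ min(p, |A| + |B| - 1) for A, B nonempty in Z/pZ.
|A| = 2, |B| = 4, p = 7.
CD lower bound = min(7, 2 + 4 - 1) = min(7, 5) = 5.
Compute A + B mod 7 directly:
a = 0: 0+2=2, 0+4=4, 0+5=5, 0+6=6
a = 3: 3+2=5, 3+4=0, 3+5=1, 3+6=2
A + B = {0, 1, 2, 4, 5, 6}, so |A + B| = 6.
Verify: 6 ≥ 5? Yes ✓.

CD lower bound = 5, actual |A + B| = 6.


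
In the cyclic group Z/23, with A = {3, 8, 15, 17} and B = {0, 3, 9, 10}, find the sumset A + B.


Work in Z/23Z: reduce every sum a + b modulo 23.
Enumerate all 16 pairs:
a = 3: 3+0=3, 3+3=6, 3+9=12, 3+10=13
a = 8: 8+0=8, 8+3=11, 8+9=17, 8+10=18
a = 15: 15+0=15, 15+3=18, 15+9=1, 15+10=2
a = 17: 17+0=17, 17+3=20, 17+9=3, 17+10=4
Distinct residues collected: {1, 2, 3, 4, 6, 8, 11, 12, 13, 15, 17, 18, 20}
|A + B| = 13 (out of 23 total residues).

A + B = {1, 2, 3, 4, 6, 8, 11, 12, 13, 15, 17, 18, 20}


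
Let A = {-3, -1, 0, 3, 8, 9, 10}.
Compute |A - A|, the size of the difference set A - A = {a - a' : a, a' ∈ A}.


A - A = {a - a' : a, a' ∈ A}; |A| = 7.
Bounds: 2|A|-1 ≤ |A - A| ≤ |A|² - |A| + 1, i.e. 13 ≤ |A - A| ≤ 43.
Note: 0 ∈ A - A always (from a - a). The set is symmetric: if d ∈ A - A then -d ∈ A - A.
Enumerate nonzero differences d = a - a' with a > a' (then include -d):
Positive differences: {1, 2, 3, 4, 5, 6, 7, 8, 9, 10, 11, 12, 13}
Full difference set: {0} ∪ (positive diffs) ∪ (negative diffs).
|A - A| = 1 + 2·13 = 27 (matches direct enumeration: 27).

|A - A| = 27


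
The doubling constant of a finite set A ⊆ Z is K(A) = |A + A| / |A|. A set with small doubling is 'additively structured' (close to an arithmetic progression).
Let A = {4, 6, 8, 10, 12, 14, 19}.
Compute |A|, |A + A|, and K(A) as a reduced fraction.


|A| = 7.
Compute A + A by enumerating all 49 pairs.
A + A = {8, 10, 12, 14, 16, 18, 20, 22, 23, 24, 25, 26, 27, 28, 29, 31, 33, 38}, so |A + A| = 18.
K = |A + A| / |A| = 18/7 (already in lowest terms) ≈ 2.5714.
Reference: AP of size 7 gives K = 13/7 ≈ 1.8571; a fully generic set of size 7 gives K ≈ 4.0000.

|A| = 7, |A + A| = 18, K = 18/7.


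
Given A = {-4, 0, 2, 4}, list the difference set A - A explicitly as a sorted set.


A - A = {a - a' : a, a' ∈ A}.
Compute a - a' for each ordered pair (a, a'):
a = -4: -4--4=0, -4-0=-4, -4-2=-6, -4-4=-8
a = 0: 0--4=4, 0-0=0, 0-2=-2, 0-4=-4
a = 2: 2--4=6, 2-0=2, 2-2=0, 2-4=-2
a = 4: 4--4=8, 4-0=4, 4-2=2, 4-4=0
Collecting distinct values (and noting 0 appears from a-a):
A - A = {-8, -6, -4, -2, 0, 2, 4, 6, 8}
|A - A| = 9

A - A = {-8, -6, -4, -2, 0, 2, 4, 6, 8}


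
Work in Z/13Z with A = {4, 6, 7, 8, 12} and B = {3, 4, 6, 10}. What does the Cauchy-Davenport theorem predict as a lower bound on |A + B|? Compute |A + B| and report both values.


Cauchy-Davenport: |A + B| ≥ min(p, |A| + |B| - 1) for A, B nonempty in Z/pZ.
|A| = 5, |B| = 4, p = 13.
CD lower bound = min(13, 5 + 4 - 1) = min(13, 8) = 8.
Compute A + B mod 13 directly:
a = 4: 4+3=7, 4+4=8, 4+6=10, 4+10=1
a = 6: 6+3=9, 6+4=10, 6+6=12, 6+10=3
a = 7: 7+3=10, 7+4=11, 7+6=0, 7+10=4
a = 8: 8+3=11, 8+4=12, 8+6=1, 8+10=5
a = 12: 12+3=2, 12+4=3, 12+6=5, 12+10=9
A + B = {0, 1, 2, 3, 4, 5, 7, 8, 9, 10, 11, 12}, so |A + B| = 12.
Verify: 12 ≥ 8? Yes ✓.

CD lower bound = 8, actual |A + B| = 12.


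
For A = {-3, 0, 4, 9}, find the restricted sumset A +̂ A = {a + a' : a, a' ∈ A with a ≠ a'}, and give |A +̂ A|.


Restricted sumset: A +̂ A = {a + a' : a ∈ A, a' ∈ A, a ≠ a'}.
Equivalently, take A + A and drop any sum 2a that is achievable ONLY as a + a for a ∈ A (i.e. sums representable only with equal summands).
Enumerate pairs (a, a') with a < a' (symmetric, so each unordered pair gives one sum; this covers all a ≠ a'):
  -3 + 0 = -3
  -3 + 4 = 1
  -3 + 9 = 6
  0 + 4 = 4
  0 + 9 = 9
  4 + 9 = 13
Collected distinct sums: {-3, 1, 4, 6, 9, 13}
|A +̂ A| = 6
(Reference bound: |A +̂ A| ≥ 2|A| - 3 for |A| ≥ 2, with |A| = 4 giving ≥ 5.)

|A +̂ A| = 6


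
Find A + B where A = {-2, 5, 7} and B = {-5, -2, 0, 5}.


A + B = {a + b : a ∈ A, b ∈ B}.
Enumerate all |A|·|B| = 3·4 = 12 pairs (a, b) and collect distinct sums.
a = -2: -2+-5=-7, -2+-2=-4, -2+0=-2, -2+5=3
a = 5: 5+-5=0, 5+-2=3, 5+0=5, 5+5=10
a = 7: 7+-5=2, 7+-2=5, 7+0=7, 7+5=12
Collecting distinct sums: A + B = {-7, -4, -2, 0, 2, 3, 5, 7, 10, 12}
|A + B| = 10

A + B = {-7, -4, -2, 0, 2, 3, 5, 7, 10, 12}


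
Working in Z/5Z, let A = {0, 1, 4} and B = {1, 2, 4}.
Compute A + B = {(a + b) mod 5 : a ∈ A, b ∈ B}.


Work in Z/5Z: reduce every sum a + b modulo 5.
Enumerate all 9 pairs:
a = 0: 0+1=1, 0+2=2, 0+4=4
a = 1: 1+1=2, 1+2=3, 1+4=0
a = 4: 4+1=0, 4+2=1, 4+4=3
Distinct residues collected: {0, 1, 2, 3, 4}
|A + B| = 5 (out of 5 total residues).

A + B = {0, 1, 2, 3, 4}


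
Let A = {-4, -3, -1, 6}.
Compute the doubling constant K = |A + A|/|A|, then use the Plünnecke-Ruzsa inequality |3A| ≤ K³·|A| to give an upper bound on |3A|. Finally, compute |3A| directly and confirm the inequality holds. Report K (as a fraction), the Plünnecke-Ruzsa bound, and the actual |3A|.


|A| = 4.
Step 1: Compute A + A by enumerating all 16 pairs.
A + A = {-8, -7, -6, -5, -4, -2, 2, 3, 5, 12}, so |A + A| = 10.
Step 2: Doubling constant K = |A + A|/|A| = 10/4 = 10/4 ≈ 2.5000.
Step 3: Plünnecke-Ruzsa gives |3A| ≤ K³·|A| = (2.5000)³ · 4 ≈ 62.5000.
Step 4: Compute 3A = A + A + A directly by enumerating all triples (a,b,c) ∈ A³; |3A| = 19.
Step 5: Check 19 ≤ 62.5000? Yes ✓.

K = 10/4, Plünnecke-Ruzsa bound K³|A| ≈ 62.5000, |3A| = 19, inequality holds.
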